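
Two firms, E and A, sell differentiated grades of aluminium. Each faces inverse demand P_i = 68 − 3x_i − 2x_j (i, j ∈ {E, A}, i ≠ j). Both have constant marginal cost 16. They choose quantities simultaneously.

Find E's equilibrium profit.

Firm E's profit: π = x_E(68 − 3x_E − 2x_A) − 16x_E.
∂π/∂x_E = 52 − 6x_E − 2x_A = 0 ⇒ x_E = 26/3 − (1/3)x_A.
By symmetry x_A = x_E; substituting into the reaction function, (4/3)x_E = 26/3 and x_E = 6.5.
P_E = 68 − 3·6.5 − 2·6.5 = 35.5.
Profit = (35.5 − 16)·6.5 = 126.75.

126.75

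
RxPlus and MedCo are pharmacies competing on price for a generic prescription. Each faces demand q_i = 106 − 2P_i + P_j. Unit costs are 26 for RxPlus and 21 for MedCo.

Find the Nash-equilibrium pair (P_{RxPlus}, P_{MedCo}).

RxPlus's profit: π = (P_{RxPlus} − 26)(106 − 2P_{RxPlus} + P_{MedCo}).
∂π/∂P_{RxPlus} = 158 − 4P_{RxPlus} + P_{MedCo} = 0 ⇒ P_{RxPlus} = 39.5 + 0.25P_{MedCo}.
Similarly P_{MedCo} = 37 + 0.25P_{RxPlus}.
Solving the two reaction functions simultaneously: (1 − (0.25)(0.25))P_{RxPlus} = 39.5 + 0.25·37, so 0.9375P_{RxPlus} = 48.75 and P_{RxPlus} = 52.
Then P_{MedCo} = 37 + 0.25·52 = 50.

52, 50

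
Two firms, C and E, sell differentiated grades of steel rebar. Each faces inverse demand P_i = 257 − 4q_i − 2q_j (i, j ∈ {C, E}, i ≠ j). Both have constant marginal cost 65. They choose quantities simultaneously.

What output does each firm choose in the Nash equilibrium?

19.2

Firm C's profit: π = q_C(257 − 4q_C − 2q_E) − 65q_C.
∂π/∂q_C = 192 − 8q_C − 2q_E = 0 ⇒ q_C = 24 − 0.25q_E.
The game is symmetric, so in equilibrium q_E = q_C: the reaction function gives 1.25q_C = 24, hence q_C = 19.2.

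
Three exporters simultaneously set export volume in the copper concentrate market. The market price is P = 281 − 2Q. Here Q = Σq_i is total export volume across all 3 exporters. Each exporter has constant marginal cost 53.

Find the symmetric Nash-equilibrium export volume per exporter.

28.5

A representative exporter's profit is π_i = q_i(281 − 2Q) − 53q_i, with Q = q_i + Σ_{j≠i} q_j.
First-order condition: 228 − 4q_i − 2Σ_{j≠i} q_j = 0.
Imposing symmetry (q_j = q for all j) turns Σ_{j≠i} q_j into 2q, so 228 = 8q and q = 28.5.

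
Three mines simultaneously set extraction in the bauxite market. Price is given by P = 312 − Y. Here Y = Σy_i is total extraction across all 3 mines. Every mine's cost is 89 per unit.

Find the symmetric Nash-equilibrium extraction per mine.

55.75

A representative mine's profit is π_i = y_i(312 − Y) − 89y_i, with Y = y_i + Σ_{j≠i} y_j.
First-order condition: 223 − 2y_i − Σ_{j≠i} y_j = 0.
Imposing symmetry (y_j = y for all j) turns Σ_{j≠i} y_j into 2y, so 223 = 4y and y = 55.75.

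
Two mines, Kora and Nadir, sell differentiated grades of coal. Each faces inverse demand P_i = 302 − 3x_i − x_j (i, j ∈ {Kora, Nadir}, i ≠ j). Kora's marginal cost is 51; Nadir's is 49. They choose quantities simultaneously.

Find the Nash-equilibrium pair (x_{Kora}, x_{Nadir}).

Mine Kora's profit: π = x_{Kora}(302 − 3x_{Kora} − x_{Nadir}) − 51x_{Kora}.
∂π/∂x_{Kora} = 251 − 6x_{Kora} − x_{Nadir} = 0 ⇒ x_{Kora} = 251/6 − (1/6)x_{Nadir}.
Similarly x_{Nadir} = 253/6 − (1/6)x_{Kora}.
Solving the two reaction functions simultaneously: (1 − (−1/6)(−1/6))x_{Kora} = 251/6 − (1/6)·(253/6), so (35/36)x_{Kora} = 1253/36 and x_{Kora} = 35.8.
Then x_{Nadir} = 253/6 − (1/6)·35.8 = 36.2.

35.8, 36.2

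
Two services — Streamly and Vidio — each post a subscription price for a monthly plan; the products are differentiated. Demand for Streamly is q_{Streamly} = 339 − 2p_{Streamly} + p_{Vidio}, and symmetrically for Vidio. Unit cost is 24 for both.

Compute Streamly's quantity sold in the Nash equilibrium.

210

Streamly's profit: π = (p_{Streamly} − 24)(339 − 2p_{Streamly} + p_{Vidio}).
∂π/∂p_{Streamly} = 387 − 4p_{Streamly} + p_{Vidio} = 0 ⇒ p_{Streamly} = 96.75 + 0.25p_{Vidio}.
Setting p_{Streamly} = p_{Vidio} in the reaction function: p_{Streamly} = 96.75 + 0.25p_{Streamly}, so p_{Streamly} = 96.75 / 0.75 = 129.
q_{Streamly} = 339 − 2·129 + 129 = 210.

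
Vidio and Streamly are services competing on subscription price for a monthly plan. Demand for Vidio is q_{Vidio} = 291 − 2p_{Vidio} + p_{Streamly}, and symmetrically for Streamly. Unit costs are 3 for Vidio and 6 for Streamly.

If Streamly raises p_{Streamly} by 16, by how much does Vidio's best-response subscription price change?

Vidio's profit: π = (p_{Vidio} − 3)(291 − 2p_{Vidio} + p_{Streamly}).
∂π/∂p_{Vidio} = 297 − 4p_{Vidio} + p_{Streamly} = 0 ⇒ p_{Vidio} = 74.25 + 0.25p_{Streamly}.
The reaction-function slope is 0.25, so a 16-unit rise in p_{Streamly} moves p_{Vidio} by 0.25 × 16 = 4. Vidio's best response rises — the actions are strategic complements.

4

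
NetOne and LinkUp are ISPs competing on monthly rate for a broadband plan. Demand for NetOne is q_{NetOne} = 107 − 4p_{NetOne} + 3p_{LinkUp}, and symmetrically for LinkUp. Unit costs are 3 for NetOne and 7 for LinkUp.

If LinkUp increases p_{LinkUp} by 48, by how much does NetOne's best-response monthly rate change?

18

NetOne's profit: π = (p_{NetOne} − 3)(107 − 4p_{NetOne} + 3p_{LinkUp}).
∂π/∂p_{NetOne} = 119 − 8p_{NetOne} + 3p_{LinkUp} = 0 ⇒ p_{NetOne} = 14.875 + 0.375p_{LinkUp}.
The reaction-function slope is 0.375, so a 48-unit rise in p_{LinkUp} moves p_{NetOne} by 0.375 × 48 = 18. NetOne's best response rises — the actions are strategic complements.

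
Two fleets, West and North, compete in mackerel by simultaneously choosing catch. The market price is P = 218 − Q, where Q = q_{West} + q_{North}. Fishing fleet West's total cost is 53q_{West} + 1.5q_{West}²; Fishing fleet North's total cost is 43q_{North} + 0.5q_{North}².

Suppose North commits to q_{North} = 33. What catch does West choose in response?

26.4

Fishing fleet West's profit: π = q_{West}(218 − (q_{West} + q_{North})) − 53q_{West} − 1.5q_{West}².
∂π/∂q_{West} = 165 − 5q_{West} − q_{North} = 0, so q_{West} = 33 − 0.2q_{North}.
At q_{North} = 33: q_{West} = 33 − 0.2·33 = 26.4.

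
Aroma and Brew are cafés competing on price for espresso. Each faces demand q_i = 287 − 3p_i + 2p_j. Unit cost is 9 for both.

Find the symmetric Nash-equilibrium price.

78.5

Aroma's profit: π = (p_{Aroma} − 9)(287 − 3p_{Aroma} + 2p_{Brew}).
∂π/∂p_{Aroma} = 314 − 6p_{Aroma} + 2p_{Brew} = 0 ⇒ p_{Aroma} = 157/3 + (1/3)p_{Brew}.
Setting p_{Aroma} = p_{Brew} in the reaction function: p_{Aroma} = 157/3 + (1/3)p_{Aroma}, so p_{Aroma} = (157/3) / (2/3) = 78.5.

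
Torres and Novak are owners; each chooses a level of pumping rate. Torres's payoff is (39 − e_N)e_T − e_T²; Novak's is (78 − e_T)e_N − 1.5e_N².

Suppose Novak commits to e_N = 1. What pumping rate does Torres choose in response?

19

Expanding Torres's payoff: 39e_T − e_Ne_T − e_T².
∂π/∂e_T = 39 − e_N − 2e_T = 0, so e_T = 19.5 − 0.5e_N.
At e_N = 1: e_T = 19.5 − 0.5·1 = 19.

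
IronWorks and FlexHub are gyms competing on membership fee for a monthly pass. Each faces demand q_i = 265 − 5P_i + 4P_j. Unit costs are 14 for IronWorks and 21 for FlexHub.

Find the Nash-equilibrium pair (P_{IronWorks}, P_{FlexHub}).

57.5, 60

IronWorks's profit: π = (P_{IronWorks} − 14)(265 − 5P_{IronWorks} + 4P_{FlexHub}).
∂π/∂P_{IronWorks} = 335 − 10P_{IronWorks} + 4P_{FlexHub} = 0 ⇒ P_{IronWorks} = 33.5 + 0.4P_{FlexHub}.
Similarly P_{FlexHub} = 37 + 0.4P_{IronWorks}.
Plugging P_{FlexHub} into IronWorks's best response: P_{IronWorks} = 33.5 + 0.4(37 + 0.4P_{IronWorks}) ⇒ 0.84P_{IronWorks} = 48.3, so P_{IronWorks} = 57.5.
Then P_{FlexHub} = 37 + 0.4·57.5 = 60.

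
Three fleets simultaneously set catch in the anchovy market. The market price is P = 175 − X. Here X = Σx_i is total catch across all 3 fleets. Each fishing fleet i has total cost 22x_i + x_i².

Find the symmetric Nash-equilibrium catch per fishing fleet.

25.5

A representative fishing fleet's profit is π_i = x_i(175 − X) − 22x_i − x_i², with X = x_i + Σ_{j≠i} x_j.
First-order condition: 153 − 4x_i − Σ_{j≠i} x_j = 0.
With identical fishing fleets, set every x_j = x: then 153 − 4x − 2x = 0, i.e. x = 153/6 = 25.5.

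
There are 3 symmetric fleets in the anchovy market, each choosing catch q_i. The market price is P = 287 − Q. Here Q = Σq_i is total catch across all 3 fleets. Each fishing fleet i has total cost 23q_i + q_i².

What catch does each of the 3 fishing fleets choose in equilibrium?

A representative fishing fleet's profit is π_i = q_i(287 − Q) − 23q_i − q_i², with Q = q_i + Σ_{j≠i} q_j.
First-order condition: 264 − 4q_i − Σ_{j≠i} q_j = 0.
In a symmetric equilibrium every fishing fleet chooses the same q, so Σ_{j≠i} q_j = 2q. The condition becomes 264 − 6q = 0, giving q = 264/6 = 44.

44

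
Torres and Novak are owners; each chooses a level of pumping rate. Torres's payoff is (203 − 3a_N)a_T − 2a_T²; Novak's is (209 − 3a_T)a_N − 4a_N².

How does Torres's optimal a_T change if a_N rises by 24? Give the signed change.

-18

Expanding Torres's payoff: 203a_T − 3a_Na_T − 2a_T².
∂π/∂a_T = 203 − 3a_N − 4a_T = 0, so a_T = 50.75 − 0.75a_N.
The reaction-function slope is −0.75, so a 24-unit rise in a_N moves a_T by −0.75 × 24 = −18. Torres's best response falls — the actions are strategic substitutes.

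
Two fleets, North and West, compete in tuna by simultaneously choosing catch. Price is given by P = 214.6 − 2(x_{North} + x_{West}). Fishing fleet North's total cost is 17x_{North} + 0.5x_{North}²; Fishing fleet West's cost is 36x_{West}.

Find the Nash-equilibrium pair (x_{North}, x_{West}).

27.075, 31.1125

Fishing fleet North's profit: π = x_{North}(214.6 − 2(x_{North} + x_{West})) − 17x_{North} − 0.5x_{North}².
∂π/∂x_{North} = 197.6 − 5x_{North} − 2x_{West} = 0, so x_{North} = 39.52 − 0.4x_{West}.
For West: ∂π/∂x_{West} = 178.6 − 4x_{West} − 2x_{North} = 0 ⇒ x_{West} = 44.65 − 0.5x_{North}.
Substituting the second reaction function into the first: x_{North} = 39.52 − 0.4(44.65 − 0.5x_{North}), which gives 0.8x_{North} = 21.66 ⇒ x_{North} = 27.075.
Then x_{West} = 44.65 − 0.5·27.075 = 31.1125.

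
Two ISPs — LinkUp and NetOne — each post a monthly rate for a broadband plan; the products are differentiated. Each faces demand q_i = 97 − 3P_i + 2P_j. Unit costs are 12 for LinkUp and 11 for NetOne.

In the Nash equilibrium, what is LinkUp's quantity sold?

LinkUp's profit: π = (P_{LinkUp} − 12)(97 − 3P_{LinkUp} + 2P_{NetOne}).
∂π/∂P_{LinkUp} = 133 − 6P_{LinkUp} + 2P_{NetOne} = 0 ⇒ P_{LinkUp} = 133/6 + (1/3)P_{NetOne}.
Similarly P_{NetOne} = 65/3 + (1/3)P_{LinkUp}.
Substituting the second reaction function into the first: P_{LinkUp} = 133/6 + (1/3)(65/3 + (1/3)P_{LinkUp}), which gives (8/9)P_{LinkUp} = 529/18 ⇒ P_{LinkUp} = 33.0625.
Then P_{NetOne} = 65/3 + (1/3)·33.0625 = 32.6875.
q_{LinkUp} = 97 − 3·33.0625 + 2·32.6875 = 63.1875.

63.1875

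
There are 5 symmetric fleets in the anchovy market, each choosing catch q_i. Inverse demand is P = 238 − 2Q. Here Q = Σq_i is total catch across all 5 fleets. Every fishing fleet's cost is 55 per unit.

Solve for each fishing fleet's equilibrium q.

15.25

A representative fishing fleet's profit is π_i = q_i(238 − 2Q) − 55q_i, with Q = q_i + Σ_{j≠i} q_j.
First-order condition: 183 − 4q_i − 2Σ_{j≠i} q_j = 0.
With identical fishing fleets, set every q_j = q: then 183 − 4q − 8q = 0, i.e. q = 183/12 = 15.25.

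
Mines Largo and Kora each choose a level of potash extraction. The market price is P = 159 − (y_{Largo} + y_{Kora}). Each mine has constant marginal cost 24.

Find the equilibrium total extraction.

90

Mine Largo's profit: π = y_{Largo}(159 − (y_{Largo} + y_{Kora})) − 24y_{Largo}.
∂π/∂y_{Largo} = 135 − 2y_{Largo} − y_{Kora} = 0, so y_{Largo} = 67.5 − 0.5y_{Kora}.
Setting y_{Largo} = y_{Kora} in the reaction function: y_{Largo} = 67.5 − 0.5y_{Largo}, so y_{Largo} = 67.5 / 1.5 = 45.
Total extraction: 45 + 45 = 90.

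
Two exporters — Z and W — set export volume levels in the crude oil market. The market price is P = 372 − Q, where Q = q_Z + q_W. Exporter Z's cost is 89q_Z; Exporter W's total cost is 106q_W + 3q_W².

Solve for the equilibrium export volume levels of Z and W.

133.2, 16.6

Exporter Z's profit: π = q_Z(372 − (q_Z + q_W)) − 89q_Z.
∂π/∂q_Z = 283 − 2q_Z − q_W = 0, so q_Z = 141.5 − 0.5q_W.
For W: ∂π/∂q_W = 266 − 8q_W − q_Z = 0 ⇒ q_W = 33.25 − 0.125q_Z.
Substituting the second reaction function into the first: q_Z = 141.5 − 0.5(33.25 − 0.125q_Z), which gives 0.9375q_Z = 124.875 ⇒ q_Z = 133.2.
Then q_W = 33.25 − 0.125·133.2 = 16.6.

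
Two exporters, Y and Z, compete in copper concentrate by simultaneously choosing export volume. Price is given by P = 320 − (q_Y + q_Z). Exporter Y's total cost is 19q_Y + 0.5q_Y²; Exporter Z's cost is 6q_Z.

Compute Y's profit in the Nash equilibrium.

Exporter Y's profit: π = q_Y(320 − (q_Y + q_Z)) − 19q_Y − 0.5q_Y².
∂π/∂q_Y = 301 − 3q_Y − q_Z = 0, so q_Y = 301/3 − (1/3)q_Z.
For Z: ∂π/∂q_Z = 314 − 2q_Z − q_Y = 0 ⇒ q_Z = 157 − 0.5q_Y.
Plugging q_Z into Y's best response: q_Y = 301/3 − (1/3)(157 − 0.5q_Y) ⇒ (5/6)q_Y = 48, so q_Y = 57.6.
Then q_Z = 157 − 0.5·57.6 = 128.2.
Price P = 320 − 185.8 = 134.2.
Y's profit: (134.2 − 19)·57.6 − 0.5(57.6)² = 4976.64.

4976.64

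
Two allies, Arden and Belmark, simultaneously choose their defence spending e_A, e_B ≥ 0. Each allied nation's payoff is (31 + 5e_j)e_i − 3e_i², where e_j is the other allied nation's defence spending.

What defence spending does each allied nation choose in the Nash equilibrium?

31

Arden's payoff is (31 + 5e_B)e_A − 3e_A².
∂π/∂e_A = 31 + 5e_B − 6e_A = 0, so e_A = 31/6 + (5/6)e_B.
Setting e_A = e_B in the reaction function: e_A = 31/6 + (5/6)e_A, so e_A = (31/6) / (1/6) = 31.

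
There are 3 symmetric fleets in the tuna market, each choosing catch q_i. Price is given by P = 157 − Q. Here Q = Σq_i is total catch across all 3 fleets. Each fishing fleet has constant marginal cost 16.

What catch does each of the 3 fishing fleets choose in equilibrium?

A representative fishing fleet's profit is π_i = q_i(157 − Q) − 16q_i, with Q = q_i + Σ_{j≠i} q_j.
First-order condition: 141 − 2q_i − Σ_{j≠i} q_j = 0.
With identical fishing fleets, set every q_j = q: then 141 − 2q − 2q = 0, i.e. q = 141/4 = 35.25.

35.25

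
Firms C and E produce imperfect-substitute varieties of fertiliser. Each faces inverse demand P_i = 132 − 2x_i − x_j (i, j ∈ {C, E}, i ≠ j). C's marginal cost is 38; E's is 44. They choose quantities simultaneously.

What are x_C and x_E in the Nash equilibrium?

19.2, 17.2

Firm C's profit: π = x_C(132 − 2x_C − x_E) − 38x_C.
∂π/∂x_C = 94 − 4x_C − x_E = 0 ⇒ x_C = 23.5 − 0.25x_E.
Similarly x_E = 22 − 0.25x_C.
Substituting the second reaction function into the first: x_C = 23.5 − 0.25(22 − 0.25x_C), which gives 0.9375x_C = 18 ⇒ x_C = 19.2.
Then x_E = 22 − 0.25·19.2 = 17.2.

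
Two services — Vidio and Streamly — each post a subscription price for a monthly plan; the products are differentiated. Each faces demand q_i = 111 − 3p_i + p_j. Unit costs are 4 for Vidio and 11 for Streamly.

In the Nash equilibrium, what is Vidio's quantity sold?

Vidio's profit: π = (p_{Vidio} − 4)(111 − 3p_{Vidio} + p_{Streamly}).
∂π/∂p_{Vidio} = 123 − 6p_{Vidio} + p_{Streamly} = 0 ⇒ p_{Vidio} = 20.5 + (1/6)p_{Streamly}.
Similarly p_{Streamly} = 24 + (1/6)p_{Vidio}.
Plugging p_{Streamly} into Vidio's best response: p_{Vidio} = 20.5 + (1/6)(24 + (1/6)p_{Vidio}) ⇒ (35/36)p_{Vidio} = 24.5, so p_{Vidio} = 25.2.
Then p_{Streamly} = 24 + (1/6)·25.2 = 28.2.
q_{Vidio} = 111 − 3·25.2 + 28.2 = 63.6.

63.6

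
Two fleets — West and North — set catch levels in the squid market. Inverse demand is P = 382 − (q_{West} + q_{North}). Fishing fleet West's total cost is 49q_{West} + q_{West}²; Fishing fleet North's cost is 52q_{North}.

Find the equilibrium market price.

Fishing fleet West's profit: π = q_{West}(382 − (q_{West} + q_{North})) − 49q_{West} − q_{West}².
∂π/∂q_{West} = 333 − 4q_{West} − q_{North} = 0, so q_{West} = 83.25 − 0.25q_{North}.
For North: ∂π/∂q_{North} = 330 − 2q_{North} − q_{West} = 0 ⇒ q_{North} = 165 − 0.5q_{West}.
Solving the two reaction functions simultaneously: (1 − (−0.25)(−0.5))q_{West} = 83.25 − 0.25·165, so 0.875q_{West} = 42 and q_{West} = 48.
Then q_{North} = 165 − 0.5·48 = 141.
Equilibrium price: P = 382 − 189 = 193.

193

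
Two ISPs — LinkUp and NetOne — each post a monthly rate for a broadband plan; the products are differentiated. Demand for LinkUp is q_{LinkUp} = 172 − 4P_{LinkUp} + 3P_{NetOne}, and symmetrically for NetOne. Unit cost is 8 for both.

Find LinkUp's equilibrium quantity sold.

LinkUp's profit: π = (P_{LinkUp} − 8)(172 − 4P_{LinkUp} + 3P_{NetOne}).
∂π/∂P_{LinkUp} = 204 − 8P_{LinkUp} + 3P_{NetOne} = 0 ⇒ P_{LinkUp} = 25.5 + 0.375P_{NetOne}.
Setting P_{LinkUp} = P_{NetOne} in the reaction function: P_{LinkUp} = 25.5 + 0.375P_{LinkUp}, so P_{LinkUp} = 25.5 / 0.625 = 40.8.
q_{LinkUp} = 172 − 4·40.8 + 3·40.8 = 131.2.

131.2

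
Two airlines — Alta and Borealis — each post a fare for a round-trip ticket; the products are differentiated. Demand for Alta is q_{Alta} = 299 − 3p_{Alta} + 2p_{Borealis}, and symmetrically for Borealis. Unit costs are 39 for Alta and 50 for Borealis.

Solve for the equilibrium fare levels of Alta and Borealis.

Alta's profit: π = (p_{Alta} − 39)(299 − 3p_{Alta} + 2p_{Borealis}).
∂π/∂p_{Alta} = 416 − 6p_{Alta} + 2p_{Borealis} = 0 ⇒ p_{Alta} = 208/3 + (1/3)p_{Borealis}.
Similarly p_{Borealis} = 449/6 + (1/3)p_{Alta}.
Solving the two reaction functions simultaneously: (1 − (1/3)(1/3))p_{Alta} = 208/3 + (1/3)·(449/6), so (8/9)p_{Alta} = 1697/18 and p_{Alta} = 106.0625.
Then p_{Borealis} = 449/6 + (1/3)·106.0625 = 110.1875.

106.0625, 110.1875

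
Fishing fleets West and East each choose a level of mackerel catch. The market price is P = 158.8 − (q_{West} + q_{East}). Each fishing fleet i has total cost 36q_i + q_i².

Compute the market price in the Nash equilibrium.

109.68

Fishing fleet West's profit: π = q_{West}(158.8 − (q_{West} + q_{East})) − 36q_{West} − q_{West}².
∂π/∂q_{West} = 122.8 − 4q_{West} − q_{East} = 0, so q_{West} = 30.7 − 0.25q_{East}.
Setting q_{West} = q_{East} in the reaction function: q_{West} = 30.7 − 0.25q_{West}, so q_{West} = 30.7 / 1.25 = 24.56.
Equilibrium price: P = 158.8 − 49.12 = 109.68.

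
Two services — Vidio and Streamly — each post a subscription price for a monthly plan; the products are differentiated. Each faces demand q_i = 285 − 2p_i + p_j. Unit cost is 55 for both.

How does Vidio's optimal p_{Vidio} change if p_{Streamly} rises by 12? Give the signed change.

3

Vidio's profit: π = (p_{Vidio} − 55)(285 − 2p_{Vidio} + p_{Streamly}).
∂π/∂p_{Vidio} = 395 − 4p_{Vidio} + p_{Streamly} = 0 ⇒ p_{Vidio} = 98.75 + 0.25p_{Streamly}.
The reaction-function slope is 0.25, so a 12-unit rise in p_{Streamly} moves p_{Vidio} by 0.25 × 12 = 3. Vidio's best response rises — the actions are strategic complements.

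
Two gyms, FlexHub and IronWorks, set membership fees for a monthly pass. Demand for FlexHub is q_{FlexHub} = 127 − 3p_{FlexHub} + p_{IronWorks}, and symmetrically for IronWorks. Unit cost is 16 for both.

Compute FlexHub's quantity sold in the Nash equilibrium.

FlexHub's profit: π = (p_{FlexHub} − 16)(127 − 3p_{FlexHub} + p_{IronWorks}).
∂π/∂p_{FlexHub} = 175 − 6p_{FlexHub} + p_{IronWorks} = 0 ⇒ p_{FlexHub} = 175/6 + (1/6)p_{IronWorks}.
The game is symmetric, so in equilibrium p_{IronWorks} = p_{FlexHub}: the reaction function gives (5/6)p_{FlexHub} = 175/6, hence p_{FlexHub} = 35.
q_{FlexHub} = 127 − 3·35 + 35 = 57.

57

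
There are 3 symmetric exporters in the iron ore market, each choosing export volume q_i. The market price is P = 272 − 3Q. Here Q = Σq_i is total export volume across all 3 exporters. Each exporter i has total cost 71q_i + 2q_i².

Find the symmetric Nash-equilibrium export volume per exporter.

12.5625

A representative exporter's profit is π_i = q_i(272 − 3Q) − 71q_i − 2q_i², with Q = q_i + Σ_{j≠i} q_j.
First-order condition: 201 − 10q_i − 3Σ_{j≠i} q_j = 0.
Imposing symmetry (q_j = q for all j) turns Σ_{j≠i} q_j into 2q, so 201 = 16q and q = 12.5625.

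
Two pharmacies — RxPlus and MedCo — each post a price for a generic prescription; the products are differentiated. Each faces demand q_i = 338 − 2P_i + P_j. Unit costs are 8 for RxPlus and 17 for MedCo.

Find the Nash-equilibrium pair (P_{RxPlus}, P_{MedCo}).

119.2, 122.8

RxPlus's profit: π = (P_{RxPlus} − 8)(338 − 2P_{RxPlus} + P_{MedCo}).
∂π/∂P_{RxPlus} = 354 − 4P_{RxPlus} + P_{MedCo} = 0 ⇒ P_{RxPlus} = 88.5 + 0.25P_{MedCo}.
Similarly P_{MedCo} = 93 + 0.25P_{RxPlus}.
Plugging P_{MedCo} into RxPlus's best response: P_{RxPlus} = 88.5 + 0.25(93 + 0.25P_{RxPlus}) ⇒ 0.9375P_{RxPlus} = 111.75, so P_{RxPlus} = 119.2.
Then P_{MedCo} = 93 + 0.25·119.2 = 122.8.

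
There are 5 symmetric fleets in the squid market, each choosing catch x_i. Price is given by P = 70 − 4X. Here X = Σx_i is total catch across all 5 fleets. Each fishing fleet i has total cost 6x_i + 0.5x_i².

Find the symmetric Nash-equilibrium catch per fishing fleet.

A representative fishing fleet's profit is π_i = x_i(70 − 4X) − 6x_i − 0.5x_i², with X = x_i + Σ_{j≠i} x_j.
First-order condition: 64 − 9x_i − 4Σ_{j≠i} x_j = 0.
In a symmetric equilibrium every fishing fleet chooses the same x, so Σ_{j≠i} x_j = 4x. The condition becomes 64 − 25x = 0, giving x = 64/25 = 2.56.

2.56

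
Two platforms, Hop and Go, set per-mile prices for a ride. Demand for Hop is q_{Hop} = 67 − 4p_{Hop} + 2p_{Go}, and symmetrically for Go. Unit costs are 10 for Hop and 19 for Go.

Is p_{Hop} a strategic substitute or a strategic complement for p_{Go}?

Hop's profit: π = (p_{Hop} − 10)(67 − 4p_{Hop} + 2p_{Go}).
∂π/∂p_{Hop} = 107 − 8p_{Hop} + 2p_{Go} = 0 ⇒ p_{Hop} = 13.375 + 0.25p_{Go}.
The best-response slope dp_{Hop}/dp_{Go} = 0.25 > 0: the reaction function is upward-sloping, so the choices are strategic complements.

strategic complements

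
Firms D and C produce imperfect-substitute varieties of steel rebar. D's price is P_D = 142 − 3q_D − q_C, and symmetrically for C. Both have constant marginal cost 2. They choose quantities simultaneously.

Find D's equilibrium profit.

1200

Firm D's profit: π = q_D(142 − 3q_D − q_C) − 2q_D.
∂π/∂q_D = 140 − 6q_D − q_C = 0 ⇒ q_D = 70/3 − (1/6)q_C.
By symmetry q_C = q_D; substituting into the reaction function, (7/6)q_D = 70/3 and q_D = 20.
P_D = 142 − 3·20 − 20 = 62.
Profit = (62 − 2)·20 = 1200.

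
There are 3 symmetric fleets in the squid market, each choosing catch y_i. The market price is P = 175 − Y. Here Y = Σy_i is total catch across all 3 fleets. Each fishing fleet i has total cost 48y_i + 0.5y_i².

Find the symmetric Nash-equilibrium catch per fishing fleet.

A representative fishing fleet's profit is π_i = y_i(175 − Y) − 48y_i − 0.5y_i², with Y = y_i + Σ_{j≠i} y_j.
First-order condition: 127 − 3y_i − Σ_{j≠i} y_j = 0.
With identical fishing fleets, set every y_j = y: then 127 − 3y − 2y = 0, i.e. y = 127/5 = 25.4.

25.4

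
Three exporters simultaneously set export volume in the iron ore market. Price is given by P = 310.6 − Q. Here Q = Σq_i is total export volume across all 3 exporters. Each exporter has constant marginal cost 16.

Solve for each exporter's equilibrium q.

73.65

A representative exporter's profit is π_i = q_i(310.6 − Q) − 16q_i, with Q = q_i + Σ_{j≠i} q_j.
First-order condition: 294.6 − 2q_i − Σ_{j≠i} q_j = 0.
In a symmetric equilibrium every exporter chooses the same q, so Σ_{j≠i} q_j = 2q. The condition becomes 294.6 − 4q = 0, giving q = 294.6/4 = 73.65.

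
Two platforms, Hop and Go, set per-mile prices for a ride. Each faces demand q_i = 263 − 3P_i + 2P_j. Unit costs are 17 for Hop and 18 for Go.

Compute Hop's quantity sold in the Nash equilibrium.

185.0625

Hop's profit: π = (P_{Hop} − 17)(263 − 3P_{Hop} + 2P_{Go}).
∂π/∂P_{Hop} = 314 − 6P_{Hop} + 2P_{Go} = 0 ⇒ P_{Hop} = 157/3 + (1/3)P_{Go}.
Similarly P_{Go} = 317/6 + (1/3)P_{Hop}.
Plugging P_{Go} into Hop's best response: P_{Hop} = 157/3 + (1/3)(317/6 + (1/3)P_{Hop}) ⇒ (8/9)P_{Hop} = 1259/18, so P_{Hop} = 78.6875.
Then P_{Go} = 317/6 + (1/3)·78.6875 = 79.0625.
q_{Hop} = 263 − 3·78.6875 + 2·79.0625 = 185.0625.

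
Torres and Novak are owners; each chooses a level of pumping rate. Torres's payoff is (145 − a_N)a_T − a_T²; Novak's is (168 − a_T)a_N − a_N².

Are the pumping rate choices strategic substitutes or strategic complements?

strategic substitutes

Expanding Torres's payoff: 145a_T − a_Na_T − a_T².
∂π/∂a_T = 145 − a_N − 2a_T = 0, so a_T = 72.5 − 0.5a_N.
The best-response slope da_T/da_N = −0.5 < 0: the reaction function is downward-sloping, so the choices are strategic substitutes.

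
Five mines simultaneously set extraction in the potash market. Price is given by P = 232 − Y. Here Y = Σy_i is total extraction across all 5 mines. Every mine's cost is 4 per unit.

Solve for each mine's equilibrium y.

A representative mine's profit is π_i = y_i(232 − Y) − 4y_i, with Y = y_i + Σ_{j≠i} y_j.
First-order condition: 228 − 2y_i − Σ_{j≠i} y_j = 0.
In a symmetric equilibrium every mine chooses the same y, so Σ_{j≠i} y_j = 4y. The condition becomes 228 − 6y = 0, giving y = 228/6 = 38.

38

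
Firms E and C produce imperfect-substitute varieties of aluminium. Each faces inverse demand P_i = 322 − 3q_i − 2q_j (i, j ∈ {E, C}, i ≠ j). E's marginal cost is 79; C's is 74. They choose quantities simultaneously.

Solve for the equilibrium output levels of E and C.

Firm E's profit: π = q_E(322 − 3q_E − 2q_C) − 79q_E.
∂π/∂q_E = 243 − 6q_E − 2q_C = 0 ⇒ q_E = 40.5 − (1/3)q_C.
Similarly q_C = 124/3 − (1/3)q_E.
Plugging q_C into E's best response: q_E = 40.5 − (1/3)(124/3 − (1/3)q_E) ⇒ (8/9)q_E = 481/18, so q_E = 30.0625.
Then q_C = 124/3 − (1/3)·30.0625 = 31.3125.

30.0625, 31.3125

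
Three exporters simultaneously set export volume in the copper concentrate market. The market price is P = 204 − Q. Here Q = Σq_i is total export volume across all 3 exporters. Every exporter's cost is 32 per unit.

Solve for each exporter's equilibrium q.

A representative exporter's profit is π_i = q_i(204 − Q) − 32q_i, with Q = q_i + Σ_{j≠i} q_j.
First-order condition: 172 − 2q_i − Σ_{j≠i} q_j = 0.
In a symmetric equilibrium every exporter chooses the same q, so Σ_{j≠i} q_j = 2q. The condition becomes 172 − 4q = 0, giving q = 172/4 = 43.

43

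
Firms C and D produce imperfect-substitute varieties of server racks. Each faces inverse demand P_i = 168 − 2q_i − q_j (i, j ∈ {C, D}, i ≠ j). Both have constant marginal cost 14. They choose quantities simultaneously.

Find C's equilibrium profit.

Firm C's profit: π = q_C(168 − 2q_C − q_D) − 14q_C.
∂π/∂q_C = 154 − 4q_C − q_D = 0 ⇒ q_C = 38.5 − 0.25q_D.
By symmetry q_D = q_C; substituting into the reaction function, 1.25q_C = 38.5 and q_C = 30.8.
P_C = 168 − 2·30.8 − 30.8 = 75.6.
Profit = (75.6 − 14)·30.8 = 1897.28.

1897.28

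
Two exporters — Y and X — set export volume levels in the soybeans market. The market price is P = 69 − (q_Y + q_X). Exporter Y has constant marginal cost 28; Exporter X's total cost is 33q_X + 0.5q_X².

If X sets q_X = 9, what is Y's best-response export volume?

16

Exporter Y's profit: π = q_Y(69 − (q_Y + q_X)) − 28q_Y.
∂π/∂q_Y = 41 − 2q_Y − q_X = 0, so q_Y = 20.5 − 0.5q_X.
At q_X = 9: q_Y = 20.5 − 0.5·9 = 16.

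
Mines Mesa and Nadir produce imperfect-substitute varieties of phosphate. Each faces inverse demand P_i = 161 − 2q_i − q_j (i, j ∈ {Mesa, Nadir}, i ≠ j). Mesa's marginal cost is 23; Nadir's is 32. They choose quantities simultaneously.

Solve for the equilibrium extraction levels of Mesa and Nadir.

Mine Mesa's profit: π = q_{Mesa}(161 − 2q_{Mesa} − q_{Nadir}) − 23q_{Mesa}.
∂π/∂q_{Mesa} = 138 − 4q_{Mesa} − q_{Nadir} = 0 ⇒ q_{Mesa} = 34.5 − 0.25q_{Nadir}.
Similarly q_{Nadir} = 32.25 − 0.25q_{Mesa}.
Plugging q_{Nadir} into Mesa's best response: q_{Mesa} = 34.5 − 0.25(32.25 − 0.25q_{Mesa}) ⇒ 0.9375q_{Mesa} = 26.4375, so q_{Mesa} = 28.2.
Then q_{Nadir} = 32.25 − 0.25·28.2 = 25.2.

28.2, 25.2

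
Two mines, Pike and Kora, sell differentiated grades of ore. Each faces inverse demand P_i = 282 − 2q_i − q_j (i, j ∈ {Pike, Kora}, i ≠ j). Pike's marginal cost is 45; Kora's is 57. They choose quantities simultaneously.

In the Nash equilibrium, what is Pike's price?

Mine Pike's profit: π = q_{Pike}(282 − 2q_{Pike} − q_{Kora}) − 45q_{Pike}.
∂π/∂q_{Pike} = 237 − 4q_{Pike} − q_{Kora} = 0 ⇒ q_{Pike} = 59.25 − 0.25q_{Kora}.
Similarly q_{Kora} = 56.25 − 0.25q_{Pike}.
Plugging q_{Kora} into Pike's best response: q_{Pike} = 59.25 − 0.25(56.25 − 0.25q_{Pike}) ⇒ 0.9375q_{Pike} = 45.1875, so q_{Pike} = 48.2.
Then q_{Kora} = 56.25 − 0.25·48.2 = 44.2.
P_{Pike} = 282 − 2·48.2 − 44.2 = 141.4.

141.4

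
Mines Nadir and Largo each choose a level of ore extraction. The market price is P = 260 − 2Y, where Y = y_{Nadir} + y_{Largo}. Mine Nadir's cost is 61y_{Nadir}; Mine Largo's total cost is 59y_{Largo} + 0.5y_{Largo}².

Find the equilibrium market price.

Mine Nadir's profit: π = y_{Nadir}(260 − 2(y_{Nadir} + y_{Largo})) − 61y_{Nadir}.
∂π/∂y_{Nadir} = 199 − 4y_{Nadir} − 2y_{Largo} = 0, so y_{Nadir} = 49.75 − 0.5y_{Largo}.
For Largo: ∂π/∂y_{Largo} = 201 − 5y_{Largo} − 2y_{Nadir} = 0 ⇒ y_{Largo} = 40.2 − 0.4y_{Nadir}.
Substituting the second reaction function into the first: y_{Nadir} = 49.75 − 0.5(40.2 − 0.4y_{Nadir}), which gives 0.8y_{Nadir} = 29.65 ⇒ y_{Nadir} = 37.0625.
Then y_{Largo} = 40.2 − 0.4·37.0625 = 25.375.
Equilibrium price: P = 260 − 2·62.4375 = 135.125.

135.125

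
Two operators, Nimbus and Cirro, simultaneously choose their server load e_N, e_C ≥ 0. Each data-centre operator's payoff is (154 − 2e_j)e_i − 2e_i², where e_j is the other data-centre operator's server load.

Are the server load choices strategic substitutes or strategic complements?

strategic substitutes

Nimbus's payoff is (154 − 2e_C)e_N − 2e_N².
∂π/∂e_N = 154 − 2e_C − 4e_N = 0, so e_N = 38.5 − 0.5e_C.
The best-response slope de_N/de_C = −0.5 < 0: the reaction function is downward-sloping, so the choices are strategic substitutes.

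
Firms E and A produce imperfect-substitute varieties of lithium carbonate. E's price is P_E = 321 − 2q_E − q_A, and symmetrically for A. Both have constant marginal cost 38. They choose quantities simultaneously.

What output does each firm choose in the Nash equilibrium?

56.6

Firm E's profit: π = q_E(321 − 2q_E − q_A) − 38q_E.
∂π/∂q_E = 283 − 4q_E − q_A = 0 ⇒ q_E = 70.75 − 0.25q_A.
Setting q_E = q_A in the reaction function: q_E = 70.75 − 0.25q_E, so q_E = 70.75 / 1.25 = 56.6.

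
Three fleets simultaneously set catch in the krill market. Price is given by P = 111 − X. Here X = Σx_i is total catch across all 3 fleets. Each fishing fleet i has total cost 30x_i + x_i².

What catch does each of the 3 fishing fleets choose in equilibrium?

A representative fishing fleet's profit is π_i = x_i(111 − X) − 30x_i − x_i², with X = x_i + Σ_{j≠i} x_j.
First-order condition: 81 − 4x_i − Σ_{j≠i} x_j = 0.
In a symmetric equilibrium every fishing fleet chooses the same x, so Σ_{j≠i} x_j = 2x. The condition becomes 81 − 6x = 0, giving x = 81/6 = 13.5.

13.5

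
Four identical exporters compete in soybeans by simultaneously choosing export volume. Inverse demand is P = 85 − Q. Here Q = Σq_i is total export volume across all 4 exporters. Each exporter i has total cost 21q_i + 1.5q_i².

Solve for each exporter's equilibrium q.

A representative exporter's profit is π_i = q_i(85 − Q) − 21q_i − 1.5q_i², with Q = q_i + Σ_{j≠i} q_j.
First-order condition: 64 − 5q_i − Σ_{j≠i} q_j = 0.
With identical exporters, set every q_j = q: then 64 − 5q − 3q = 0, i.e. q = 64/8 = 8.

8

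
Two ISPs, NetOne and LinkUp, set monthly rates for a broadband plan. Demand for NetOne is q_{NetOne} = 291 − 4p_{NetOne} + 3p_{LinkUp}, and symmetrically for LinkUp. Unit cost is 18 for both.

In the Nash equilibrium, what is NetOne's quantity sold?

NetOne's profit: π = (p_{NetOne} − 18)(291 − 4p_{NetOne} + 3p_{LinkUp}).
∂π/∂p_{NetOne} = 363 − 8p_{NetOne} + 3p_{LinkUp} = 0 ⇒ p_{NetOne} = 45.375 + 0.375p_{LinkUp}.
The game is symmetric, so in equilibrium p_{LinkUp} = p_{NetOne}: the reaction function gives 0.625p_{NetOne} = 45.375, hence p_{NetOne} = 72.6.
q_{NetOne} = 291 − 4·72.6 + 3·72.6 = 218.4.

218.4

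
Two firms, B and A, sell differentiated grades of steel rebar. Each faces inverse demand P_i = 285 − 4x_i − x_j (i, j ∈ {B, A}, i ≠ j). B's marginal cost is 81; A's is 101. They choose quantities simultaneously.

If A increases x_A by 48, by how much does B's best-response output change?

-6

Firm B's profit: π = x_B(285 − 4x_B − x_A) − 81x_B.
∂π/∂x_B = 204 − 8x_B − x_A = 0 ⇒ x_B = 25.5 − 0.125x_A.
The reaction-function slope is −0.125, so a 48-unit rise in x_A moves x_B by −0.125 × 48 = −6. B's best response falls — the actions are strategic substitutes.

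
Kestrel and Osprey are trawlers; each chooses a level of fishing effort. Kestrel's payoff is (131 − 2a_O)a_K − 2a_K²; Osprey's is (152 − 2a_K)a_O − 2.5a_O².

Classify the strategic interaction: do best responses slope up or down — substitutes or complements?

strategic substitutes

Expanding Kestrel's payoff: 131a_K − 2a_Oa_K − 2a_K².
∂π/∂a_K = 131 − 2a_O − 4a_K = 0, so a_K = 32.75 − 0.5a_O.
The best-response slope da_K/da_O = −0.5 < 0: the reaction function is downward-sloping, so the choices are strategic substitutes.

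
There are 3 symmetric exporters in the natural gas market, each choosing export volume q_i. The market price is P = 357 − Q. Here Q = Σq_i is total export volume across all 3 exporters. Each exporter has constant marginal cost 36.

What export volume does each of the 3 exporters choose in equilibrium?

80.25

A representative exporter's profit is π_i = q_i(357 − Q) − 36q_i, with Q = q_i + Σ_{j≠i} q_j.
First-order condition: 321 − 2q_i − Σ_{j≠i} q_j = 0.
Imposing symmetry (q_j = q for all j) turns Σ_{j≠i} q_j into 2q, so 321 = 4q and q = 80.25.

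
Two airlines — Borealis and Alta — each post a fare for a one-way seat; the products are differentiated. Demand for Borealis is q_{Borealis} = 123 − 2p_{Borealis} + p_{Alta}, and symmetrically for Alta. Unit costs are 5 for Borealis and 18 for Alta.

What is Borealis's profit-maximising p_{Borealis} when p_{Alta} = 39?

43

Borealis's profit: π = (p_{Borealis} − 5)(123 − 2p_{Borealis} + p_{Alta}).
∂π/∂p_{Borealis} = 133 − 4p_{Borealis} + p_{Alta} = 0 ⇒ p_{Borealis} = 33.25 + 0.25p_{Alta}.
At p_{Alta} = 39: p_{Borealis} = 33.25 + 0.25·39 = 43.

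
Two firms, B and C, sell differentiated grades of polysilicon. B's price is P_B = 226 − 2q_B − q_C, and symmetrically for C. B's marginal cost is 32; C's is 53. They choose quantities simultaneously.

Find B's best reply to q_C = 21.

43.25

Firm B's profit: π = q_B(226 − 2q_B − q_C) − 32q_B.
∂π/∂q_B = 194 − 4q_B − q_C = 0 ⇒ q_B = 48.5 − 0.25q_C.
At q_C = 21: q_B = 48.5 − 0.25·21 = 43.25.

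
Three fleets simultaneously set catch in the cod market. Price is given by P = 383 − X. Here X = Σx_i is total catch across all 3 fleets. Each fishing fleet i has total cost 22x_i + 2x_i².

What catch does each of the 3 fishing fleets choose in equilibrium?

45.125

A representative fishing fleet's profit is π_i = x_i(383 − X) − 22x_i − 2x_i², with X = x_i + Σ_{j≠i} x_j.
First-order condition: 361 − 6x_i − Σ_{j≠i} x_j = 0.
Imposing symmetry (x_j = x for all j) turns Σ_{j≠i} x_j into 2x, so 361 = 8x and x = 45.125.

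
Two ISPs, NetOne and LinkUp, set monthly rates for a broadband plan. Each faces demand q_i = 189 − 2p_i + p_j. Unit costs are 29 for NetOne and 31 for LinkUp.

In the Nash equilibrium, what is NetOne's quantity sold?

NetOne's profit: π = (p_{NetOne} − 29)(189 − 2p_{NetOne} + p_{LinkUp}).
∂π/∂p_{NetOne} = 247 − 4p_{NetOne} + p_{LinkUp} = 0 ⇒ p_{NetOne} = 61.75 + 0.25p_{LinkUp}.
Similarly p_{LinkUp} = 62.75 + 0.25p_{NetOne}.
Solving the two reaction functions simultaneously: (1 − (0.25)(0.25))p_{NetOne} = 61.75 + 0.25·62.75, so 0.9375p_{NetOne} = 77.4375 and p_{NetOne} = 82.6.
Then p_{LinkUp} = 62.75 + 0.25·82.6 = 83.4.
q_{NetOne} = 189 − 2·82.6 + 83.4 = 107.2.

107.2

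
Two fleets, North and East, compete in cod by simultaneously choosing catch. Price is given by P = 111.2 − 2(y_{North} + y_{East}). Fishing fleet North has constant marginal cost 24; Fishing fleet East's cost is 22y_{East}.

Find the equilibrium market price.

Fishing fleet North's profit: π = y_{North}(111.2 − 2(y_{North} + y_{East})) − 24y_{North}.
∂π/∂y_{North} = 87.2 − 4y_{North} − 2y_{East} = 0, so y_{North} = 21.8 − 0.5y_{East}.
By the same steps for East: y_{East} = 22.3 − 0.5y_{North}.
Plugging y_{East} into North's best response: y_{North} = 21.8 − 0.5(22.3 − 0.5y_{North}) ⇒ 0.75y_{North} = 10.65, so y_{North} = 14.2.
Then y_{East} = 22.3 − 0.5·14.2 = 15.2.
Equilibrium price: P = 111.2 − 2·29.4 = 52.4.

52.4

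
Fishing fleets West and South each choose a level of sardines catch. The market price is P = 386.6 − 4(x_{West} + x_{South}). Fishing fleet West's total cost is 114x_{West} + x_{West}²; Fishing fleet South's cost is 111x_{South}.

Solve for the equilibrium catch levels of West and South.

Fishing fleet West's profit: π = x_{West}(386.6 − 4(x_{West} + x_{South})) − 114x_{West} − x_{West}².
∂π/∂x_{West} = 272.6 − 10x_{West} − 4x_{South} = 0, so x_{West} = 27.26 − 0.4x_{South}.
For South: ∂π/∂x_{South} = 275.6 − 8x_{South} − 4x_{West} = 0 ⇒ x_{South} = 34.45 − 0.5x_{West}.
Substituting the second reaction function into the first: x_{West} = 27.26 − 0.4(34.45 − 0.5x_{West}), which gives 0.8x_{West} = 13.48 ⇒ x_{West} = 16.85.
Then x_{South} = 34.45 − 0.5·16.85 = 26.025.

16.85, 26.025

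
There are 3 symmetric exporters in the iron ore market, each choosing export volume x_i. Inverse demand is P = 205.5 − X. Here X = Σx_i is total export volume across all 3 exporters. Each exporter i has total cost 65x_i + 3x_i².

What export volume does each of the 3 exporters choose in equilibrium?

14.05

A representative exporter's profit is π_i = x_i(205.5 − X) − 65x_i − 3x_i², with X = x_i + Σ_{j≠i} x_j.
First-order condition: 140.5 − 8x_i − Σ_{j≠i} x_j = 0.
With identical exporters, set every x_j = x: then 140.5 − 8x − 2x = 0, i.e. x = 140.5/10 = 14.05.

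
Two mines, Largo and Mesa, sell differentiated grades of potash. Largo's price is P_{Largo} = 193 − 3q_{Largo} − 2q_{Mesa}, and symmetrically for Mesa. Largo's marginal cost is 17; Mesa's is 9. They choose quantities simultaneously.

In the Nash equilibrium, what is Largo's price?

Mine Largo's profit: π = q_{Largo}(193 − 3q_{Largo} − 2q_{Mesa}) − 17q_{Largo}.
∂π/∂q_{Largo} = 176 − 6q_{Largo} − 2q_{Mesa} = 0 ⇒ q_{Largo} = 88/3 − (1/3)q_{Mesa}.
Similarly q_{Mesa} = 92/3 − (1/3)q_{Largo}.
Plugging q_{Mesa} into Largo's best response: q_{Largo} = 88/3 − (1/3)(92/3 − (1/3)q_{Largo}) ⇒ (8/9)q_{Largo} = 172/9, so q_{Largo} = 21.5.
Then q_{Mesa} = 92/3 − (1/3)·21.5 = 23.5.
P_{Largo} = 193 − 3·21.5 − 2·23.5 = 81.5.

81.5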